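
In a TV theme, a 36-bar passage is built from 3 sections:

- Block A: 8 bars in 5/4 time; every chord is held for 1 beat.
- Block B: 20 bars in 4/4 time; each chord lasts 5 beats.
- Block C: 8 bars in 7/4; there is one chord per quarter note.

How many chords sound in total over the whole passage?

A has 40 beats and chords last 1 each, so 40 chords.
B has 80 beats and chords last 5 each, so 16 chords.
C has 56 beats and chords last 1 each, so 56 chords.
Total: 40 + 16 + 56 = 112.

112 chords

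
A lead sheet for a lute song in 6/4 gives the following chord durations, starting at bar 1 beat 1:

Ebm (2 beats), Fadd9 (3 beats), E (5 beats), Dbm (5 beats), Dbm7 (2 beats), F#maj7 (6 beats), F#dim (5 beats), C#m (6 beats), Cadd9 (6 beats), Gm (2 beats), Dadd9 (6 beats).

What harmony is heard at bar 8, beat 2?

Dadd9

Beat 2 of bar 8 is beat (8−1)×6 + 2 = 44 overall.
Running totals: Ebm ends at 2, Fadd9 ends at 5, E ends at 10, Dbm ends at 15, Dbm7 ends at 17, F#maj7 ends at 23, F#dim ends at 28, C#m ends at 34, Cadd9 ends at 40, Gm ends at 42, Dadd9 ends at 48.
Beat 44 falls within Dadd9.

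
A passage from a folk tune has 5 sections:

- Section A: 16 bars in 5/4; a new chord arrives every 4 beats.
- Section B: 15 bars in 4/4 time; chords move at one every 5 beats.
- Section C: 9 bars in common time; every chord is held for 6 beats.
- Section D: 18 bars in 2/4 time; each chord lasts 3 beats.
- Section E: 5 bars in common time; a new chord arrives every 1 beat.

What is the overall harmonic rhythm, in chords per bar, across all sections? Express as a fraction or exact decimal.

A: 16 bars of 5 beats is 80 beats; at 4 beats each that's 20 chords.
B: 15 bars of 4 beats is 60 beats; at 5 beats each that's 12 chords.
C: 9 bars of 4 beats is 36 beats; at 6 beats each that's 6 chords.
D: 18 bars of 2 beats is 36 beats; at 3 beats each that's 12 chords.
E: 5 bars of 4 beats is 20 beats; at 1 beat each that's 20 chords.
Overall: 70 chords over 63 bars → 70/63 = 10/9 chords per bar.

10/9 chords per bar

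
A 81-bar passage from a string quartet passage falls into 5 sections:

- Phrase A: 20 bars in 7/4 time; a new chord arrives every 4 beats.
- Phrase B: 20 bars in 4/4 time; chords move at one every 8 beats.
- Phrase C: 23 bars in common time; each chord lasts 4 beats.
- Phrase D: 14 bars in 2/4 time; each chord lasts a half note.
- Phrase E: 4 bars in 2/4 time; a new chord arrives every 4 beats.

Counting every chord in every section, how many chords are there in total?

84 chords

A: 20 bars × 7 beats = 140 beats; 4 beats/chord → 35 chords.
B: 20 bars × 4 beats = 80 beats; 8 beats/chord → 10 chords.
C: 23 bars × 4 beats = 92 beats; 4 beats/chord → 23 chords.
D: 14 bars × 2 beats = 28 beats; 2 beats/chord → 14 chords.
E: 4 bars × 2 beats = 8 beats; 4 beats/chord → 2 chords.
Total: 35 + 10 + 23 + 14 + 2 = 84.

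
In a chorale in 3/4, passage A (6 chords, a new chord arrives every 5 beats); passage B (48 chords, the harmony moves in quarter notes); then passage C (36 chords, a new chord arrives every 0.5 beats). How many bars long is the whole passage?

A: 6 × 5 = 30 beats = 10 bars.
B: 48 × 1 = 48 beats = 16 bars.
C: 36 × 0.5 = 18 beats = 6 bars.
Total: 10 + 16 + 6 = 32 bars.

32 bars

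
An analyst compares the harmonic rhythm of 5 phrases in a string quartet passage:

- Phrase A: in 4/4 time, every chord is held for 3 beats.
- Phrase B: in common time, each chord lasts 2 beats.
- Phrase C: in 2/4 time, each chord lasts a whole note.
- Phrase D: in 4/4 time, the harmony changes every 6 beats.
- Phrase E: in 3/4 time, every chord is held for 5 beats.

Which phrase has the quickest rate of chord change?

A: each chord is 3 beats in 4/4, so 4/3 per bar.
B: each chord is 2 beats in 4/4, so 2 per bar.
C: each chord is 4 beats in 2/4, so 0.5 per bar.
D: each chord is 6 beats in 4/4, so 2/3 per bar.
E: each chord is 5 beats in 3/4, so 0.6 per bar.
Fastest is B at 2 chords/bar.

Phrase B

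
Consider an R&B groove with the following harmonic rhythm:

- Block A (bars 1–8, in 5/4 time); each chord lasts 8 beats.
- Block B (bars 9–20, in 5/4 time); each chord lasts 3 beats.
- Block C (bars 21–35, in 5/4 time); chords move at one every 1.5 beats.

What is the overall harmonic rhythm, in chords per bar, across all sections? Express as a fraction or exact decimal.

15/7 chords per bar

A: 8 bars of 5 beats is 40 beats; at 8 beats each that's 5 chords.
B: 12 bars of 5 beats is 60 beats; at 3 beats each that's 20 chords.
C: 15 bars of 5 beats is 75 beats; at 1.5 beats each that's 50 chords.
Overall: 75 chords over 35 bars → 75/35 = 15/7 chords per bar.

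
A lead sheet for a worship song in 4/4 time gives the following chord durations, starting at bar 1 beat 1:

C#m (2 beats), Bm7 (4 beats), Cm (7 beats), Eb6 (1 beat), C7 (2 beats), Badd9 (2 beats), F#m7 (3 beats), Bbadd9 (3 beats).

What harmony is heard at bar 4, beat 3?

C7

Beat 3 of bar 4 is beat (4−1)×4 + 3 = 15 overall.
Running totals: C#m ends at 2, Bm7 ends at 6, Cm ends at 13, Eb6 ends at 14, C7 ends at 16.
Beat 15 falls within C7.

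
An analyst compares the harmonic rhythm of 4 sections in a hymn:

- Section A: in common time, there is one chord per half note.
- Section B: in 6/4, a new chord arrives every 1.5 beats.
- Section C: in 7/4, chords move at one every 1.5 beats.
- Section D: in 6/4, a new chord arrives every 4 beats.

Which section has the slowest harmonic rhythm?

A: 4 beats/bar ÷ 2 beats/chord = 2 chords/bar.
B: 6 beats/bar ÷ 1.5 beats/chord = 4 chords/bar.
C: 7 beats/bar ÷ 1.5 beats/chord = 14/3 chords/bar.
D: 6 beats/bar ÷ 4 beats/chord = 1.5 chords/bar.
Slowest is D at 1.5 chords/bar.

Section D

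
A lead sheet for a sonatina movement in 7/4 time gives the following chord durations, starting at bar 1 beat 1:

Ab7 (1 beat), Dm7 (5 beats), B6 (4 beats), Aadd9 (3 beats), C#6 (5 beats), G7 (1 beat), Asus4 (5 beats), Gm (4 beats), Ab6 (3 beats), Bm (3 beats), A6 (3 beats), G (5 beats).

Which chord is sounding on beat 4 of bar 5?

Beat 4 of bar 5 is beat (5−1)×7 + 4 = 32 overall.
Running totals: Ab7 ends at 1, Dm7 ends at 6, B6 ends at 10, Aadd9 ends at 13, C#6 ends at 18, G7 ends at 19, Asus4 ends at 24, Gm ends at 28, Ab6 ends at 31, Bm ends at 34.
Beat 32 falls within Bm.

Bm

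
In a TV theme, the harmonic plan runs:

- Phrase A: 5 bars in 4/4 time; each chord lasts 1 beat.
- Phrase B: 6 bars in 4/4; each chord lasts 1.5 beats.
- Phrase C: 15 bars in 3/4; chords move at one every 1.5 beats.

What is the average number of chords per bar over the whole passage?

A: 5 bars of 4 beats is 20 beats; at 1 beat each that's 20 chords.
B: 6 bars of 4 beats is 24 beats; at 1.5 beats each that's 16 chords.
C: 15 bars of 3 beats is 45 beats; at 1.5 beats each that's 30 chords.
Overall: 66 chords over 26 bars → 66/26 = 33/13 chords per bar.

33/13 chords per bar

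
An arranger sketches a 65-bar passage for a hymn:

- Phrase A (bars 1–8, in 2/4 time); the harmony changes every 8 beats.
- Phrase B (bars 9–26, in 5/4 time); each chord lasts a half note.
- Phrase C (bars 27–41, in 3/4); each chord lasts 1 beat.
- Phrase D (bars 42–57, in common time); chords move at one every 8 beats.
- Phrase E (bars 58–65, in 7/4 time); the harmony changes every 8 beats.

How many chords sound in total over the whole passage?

A: 8·2 = 16 beats, 16/8 = 2 chords.
B: 18·5 = 90 beats, 90/2 = 45 chords.
C: 15·3 = 45 beats, 45/1 = 45 chords.
D: 16·4 = 64 beats, 64/8 = 8 chords.
E: 8·7 = 56 beats, 56/8 = 7 chords.
Total: 2 + 45 + 45 + 8 + 7 = 107.

107 chords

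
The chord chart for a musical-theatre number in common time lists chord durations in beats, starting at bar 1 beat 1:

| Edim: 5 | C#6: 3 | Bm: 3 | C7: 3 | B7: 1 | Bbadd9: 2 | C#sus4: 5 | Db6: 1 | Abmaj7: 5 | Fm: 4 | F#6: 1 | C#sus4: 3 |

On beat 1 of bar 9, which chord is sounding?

F#6

Beat 1 of bar 9 is beat (9−1)×4 + 1 = 33 overall.
Running totals: Edim ends at 5, C#6 ends at 8, Bm ends at 11, C7 ends at 14, B7 ends at 15, Bbadd9 ends at 17, C#sus4 ends at 22, Db6 ends at 23, Abmaj7 ends at 28, Fm ends at 32, F#6 ends at 33.
Beat 33 falls within F#6.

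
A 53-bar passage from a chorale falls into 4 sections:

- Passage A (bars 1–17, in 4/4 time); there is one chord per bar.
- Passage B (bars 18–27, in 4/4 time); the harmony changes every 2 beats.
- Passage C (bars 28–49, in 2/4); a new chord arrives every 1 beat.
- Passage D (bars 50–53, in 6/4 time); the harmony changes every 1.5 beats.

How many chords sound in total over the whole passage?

97 chords

A: 17 bars × 4 beats = 68 beats; 4 beats/chord → 17 chords.
B: 10 bars × 4 beats = 40 beats; 2 beats/chord → 20 chords.
C: 22 bars × 2 beats = 44 beats; 1 beat/chord → 44 chords.
D: 4 bars × 6 beats = 24 beats; 1.5 beats/chord → 16 chords.
Total: 17 + 20 + 44 + 16 = 97.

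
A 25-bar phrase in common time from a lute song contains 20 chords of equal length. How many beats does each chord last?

25 bars × 4 beats/bar = 100 beats total.
100 beats ÷ 20 chords = 5 beats per chord.

5 beats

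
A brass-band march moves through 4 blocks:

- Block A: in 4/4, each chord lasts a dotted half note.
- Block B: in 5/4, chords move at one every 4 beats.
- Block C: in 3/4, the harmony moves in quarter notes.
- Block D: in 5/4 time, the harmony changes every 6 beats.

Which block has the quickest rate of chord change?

A: 4/3 = 4/3 chords/bar.
B: 5/4 = 1.25 chords/bar.
C: 3/1 = 3 chords/bar.
D: 5/6 = 5/6 chords/bar.
Fastest is C at 3 chords/bar.

Block C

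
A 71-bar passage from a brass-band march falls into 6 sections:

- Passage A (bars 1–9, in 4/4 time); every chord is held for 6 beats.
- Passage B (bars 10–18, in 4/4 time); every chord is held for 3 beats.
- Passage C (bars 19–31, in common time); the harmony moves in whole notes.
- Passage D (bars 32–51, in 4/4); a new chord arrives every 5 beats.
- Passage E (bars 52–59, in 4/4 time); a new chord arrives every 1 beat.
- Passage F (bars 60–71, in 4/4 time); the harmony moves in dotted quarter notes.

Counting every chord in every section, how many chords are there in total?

A: 9 bars × 4 beats = 36 beats; 6 beats/chord → 6 chords.
B: 9 bars × 4 beats = 36 beats; 3 beats/chord → 12 chords.
C: 13 bars × 4 beats = 52 beats; 4 beats/chord → 13 chords.
D: 20 bars × 4 beats = 80 beats; 5 beats/chord → 16 chords.
E: 8 bars × 4 beats = 32 beats; 1 beat/chord → 32 chords.
F: 12 bars × 4 beats = 48 beats; 1.5 beats/chord → 32 chords.
Total: 6 + 12 + 13 + 16 + 32 + 32 = 111.

111 chords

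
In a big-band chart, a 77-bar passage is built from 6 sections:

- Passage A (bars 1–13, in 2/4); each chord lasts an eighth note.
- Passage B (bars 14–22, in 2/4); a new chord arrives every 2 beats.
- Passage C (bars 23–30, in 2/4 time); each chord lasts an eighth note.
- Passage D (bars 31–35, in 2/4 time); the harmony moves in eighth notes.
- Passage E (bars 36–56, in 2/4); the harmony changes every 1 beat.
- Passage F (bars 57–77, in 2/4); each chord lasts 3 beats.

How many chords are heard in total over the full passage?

A has 26 beats and chords last 0.5 each, so 52 chords.
B has 18 beats and chords last 2 each, so 9 chords.
C has 16 beats and chords last 0.5 each, so 32 chords.
D has 10 beats and chords last 0.5 each, so 20 chords.
E has 42 beats and chords last 1 each, so 42 chords.
F has 42 beats and chords last 3 each, so 14 chords.
Total: 52 + 9 + 32 + 20 + 42 + 14 = 169.

169 chords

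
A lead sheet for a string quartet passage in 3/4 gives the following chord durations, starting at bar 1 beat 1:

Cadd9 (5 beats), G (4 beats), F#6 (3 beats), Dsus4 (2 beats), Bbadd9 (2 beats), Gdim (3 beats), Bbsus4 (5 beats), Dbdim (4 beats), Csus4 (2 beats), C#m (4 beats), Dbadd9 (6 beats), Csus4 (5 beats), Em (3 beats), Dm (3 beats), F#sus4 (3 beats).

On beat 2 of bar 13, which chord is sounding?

Beat 2 of bar 13 is beat (13−1)×3 + 2 = 38 overall.
Running totals: Cadd9 ends at 5, G ends at 9, F#6 ends at 12, Dsus4 ends at 14, Bbadd9 ends at 16, Gdim ends at 19, Bbsus4 ends at 24, Dbdim ends at 28, Csus4 ends at 30, C#m ends at 34, Dbadd9 ends at 40.
Beat 38 falls within Dbadd9.

Dbadd9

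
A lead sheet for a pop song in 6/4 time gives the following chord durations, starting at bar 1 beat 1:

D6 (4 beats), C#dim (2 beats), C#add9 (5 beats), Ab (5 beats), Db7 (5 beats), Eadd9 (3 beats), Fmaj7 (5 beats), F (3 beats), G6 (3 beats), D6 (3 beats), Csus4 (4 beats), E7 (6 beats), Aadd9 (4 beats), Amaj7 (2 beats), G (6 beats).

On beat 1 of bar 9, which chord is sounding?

Aadd9

Beat 1 of bar 9 is beat (9−1)×6 + 1 = 49 overall.
Running totals: D6 ends at 4, C#dim ends at 6, C#add9 ends at 11, Ab ends at 16, Db7 ends at 21, Eadd9 ends at 24, Fmaj7 ends at 29, F ends at 32, G6 ends at 35, D6 ends at 38, Csus4 ends at 42, E7 ends at 48, Aadd9 ends at 52.
Beat 49 falls within Aadd9.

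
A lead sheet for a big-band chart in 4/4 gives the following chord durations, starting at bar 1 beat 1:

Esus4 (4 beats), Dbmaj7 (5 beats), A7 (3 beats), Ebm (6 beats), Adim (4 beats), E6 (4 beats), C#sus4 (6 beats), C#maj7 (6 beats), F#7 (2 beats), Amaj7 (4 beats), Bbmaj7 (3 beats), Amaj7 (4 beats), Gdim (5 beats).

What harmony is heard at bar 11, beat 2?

Beat 2 of bar 11 is beat (11−1)×4 + 2 = 42 overall.
Running totals: Esus4 ends at 4, Dbmaj7 ends at 9, A7 ends at 12, Ebm ends at 18, Adim ends at 22, E6 ends at 26, C#sus4 ends at 32, C#maj7 ends at 38, F#7 ends at 40, Amaj7 ends at 44.
Beat 42 falls within Amaj7.

Amaj7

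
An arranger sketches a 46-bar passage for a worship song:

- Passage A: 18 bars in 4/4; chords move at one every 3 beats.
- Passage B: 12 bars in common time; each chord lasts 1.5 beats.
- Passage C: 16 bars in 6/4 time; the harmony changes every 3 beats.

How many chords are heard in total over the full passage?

A has 72 beats and chords last 3 each, so 24 chords.
B has 48 beats and chords last 1.5 each, so 32 chords.
C has 96 beats and chords last 3 each, so 32 chords.
Total: 24 + 32 + 32 = 88.

88 chords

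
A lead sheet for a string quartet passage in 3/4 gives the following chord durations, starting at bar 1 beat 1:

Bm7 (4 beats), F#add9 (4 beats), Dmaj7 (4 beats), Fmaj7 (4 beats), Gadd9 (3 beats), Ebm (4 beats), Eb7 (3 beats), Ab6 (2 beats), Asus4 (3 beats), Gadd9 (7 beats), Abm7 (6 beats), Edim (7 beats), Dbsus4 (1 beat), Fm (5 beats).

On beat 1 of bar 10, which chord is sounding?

Ab6

Beat 1 of bar 10 is beat (10−1)×3 + 1 = 28 overall.
Running totals: Bm7 ends at 4, F#add9 ends at 8, Dmaj7 ends at 12, Fmaj7 ends at 16, Gadd9 ends at 19, Ebm ends at 23, Eb7 ends at 26, Ab6 ends at 28.
Beat 28 falls within Ab6.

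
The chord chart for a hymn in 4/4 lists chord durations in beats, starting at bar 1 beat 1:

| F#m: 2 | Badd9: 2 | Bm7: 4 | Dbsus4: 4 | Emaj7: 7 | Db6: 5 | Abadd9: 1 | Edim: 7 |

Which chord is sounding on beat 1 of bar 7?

Beat 1 of bar 7 is beat (7−1)×4 + 1 = 25 overall.
Running totals: F#m ends at 2, Badd9 ends at 4, Bm7 ends at 8, Dbsus4 ends at 12, Emaj7 ends at 19, Db6 ends at 24, Abadd9 ends at 25.
Beat 25 falls within Abadd9.

Abadd9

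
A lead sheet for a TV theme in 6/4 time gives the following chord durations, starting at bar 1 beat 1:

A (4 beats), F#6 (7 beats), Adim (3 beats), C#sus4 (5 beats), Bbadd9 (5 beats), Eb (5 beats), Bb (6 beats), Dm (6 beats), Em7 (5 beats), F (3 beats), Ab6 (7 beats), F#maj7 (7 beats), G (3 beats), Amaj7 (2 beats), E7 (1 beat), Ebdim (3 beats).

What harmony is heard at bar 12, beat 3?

E7

Beat 3 of bar 12 is beat (12−1)×6 + 3 = 69 overall.
Running totals: A ends at 4, F#6 ends at 11, Adim ends at 14, C#sus4 ends at 19, Bbadd9 ends at 24, Eb ends at 29, Bb ends at 35, Dm ends at 41, Em7 ends at 46, F ends at 49, Ab6 ends at 56, F#maj7 ends at 63, G ends at 66, Amaj7 ends at 68, E7 ends at 69.
Beat 69 falls within E7.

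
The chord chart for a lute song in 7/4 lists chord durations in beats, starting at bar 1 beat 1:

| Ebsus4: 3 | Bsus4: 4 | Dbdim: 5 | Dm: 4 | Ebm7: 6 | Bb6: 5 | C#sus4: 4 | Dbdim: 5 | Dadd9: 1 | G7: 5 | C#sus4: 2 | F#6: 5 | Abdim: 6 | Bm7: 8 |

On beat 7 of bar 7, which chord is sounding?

F#6

Beat 7 of bar 7 is beat (7−1)×7 + 7 = 49 overall.
Running totals: Ebsus4 ends at 3, Bsus4 ends at 7, Dbdim ends at 12, Dm ends at 16, Ebm7 ends at 22, Bb6 ends at 27, C#sus4 ends at 31, Dbdim ends at 36, Dadd9 ends at 37, G7 ends at 42, C#sus4 ends at 44, F#6 ends at 49.
Beat 49 falls within F#6.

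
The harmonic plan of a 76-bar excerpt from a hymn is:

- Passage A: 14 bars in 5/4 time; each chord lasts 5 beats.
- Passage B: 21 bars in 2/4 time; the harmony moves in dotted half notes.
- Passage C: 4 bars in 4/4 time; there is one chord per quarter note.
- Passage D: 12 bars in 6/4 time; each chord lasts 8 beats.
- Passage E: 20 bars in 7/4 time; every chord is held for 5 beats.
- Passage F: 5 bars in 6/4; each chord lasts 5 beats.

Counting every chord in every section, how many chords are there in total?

87 chords

A: 14·5 = 70 beats, 70/5 = 14 chords.
B: 21·2 = 42 beats, 42/3 = 14 chords.
C: 4·4 = 16 beats, 16/1 = 16 chords.
D: 12·6 = 72 beats, 72/8 = 9 chords.
E: 20·7 = 140 beats, 140/5 = 28 chords.
F: 5·6 = 30 beats, 30/5 = 6 chords.
Total: 14 + 14 + 16 + 9 + 28 + 6 = 87.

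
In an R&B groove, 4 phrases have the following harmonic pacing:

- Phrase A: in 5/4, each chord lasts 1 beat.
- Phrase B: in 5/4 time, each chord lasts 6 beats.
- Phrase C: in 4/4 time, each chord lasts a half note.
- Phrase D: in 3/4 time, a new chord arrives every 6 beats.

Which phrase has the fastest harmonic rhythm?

A: 5 beats/bar ÷ 1 beat/chord = 5 chords/bar.
B: 5 beats/bar ÷ 6 beats/chord = 5/6 chords/bar.
C: 4 beats/bar ÷ 2 beats/chord = 2 chords/bar.
D: 3 beats/bar ÷ 6 beats/chord = 0.5 chords/bar.
Fastest is A at 5 chords/bar.

Phrase A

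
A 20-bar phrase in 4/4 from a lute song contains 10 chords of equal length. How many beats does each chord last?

20 bars × 4 beats/bar = 80 beats total.
80 beats ÷ 10 chords = 8 beats per chord.

8 beats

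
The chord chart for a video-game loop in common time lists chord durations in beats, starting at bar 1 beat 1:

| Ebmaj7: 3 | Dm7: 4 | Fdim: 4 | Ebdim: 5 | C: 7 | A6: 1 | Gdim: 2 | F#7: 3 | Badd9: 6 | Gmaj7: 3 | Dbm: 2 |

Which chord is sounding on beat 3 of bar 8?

Beat 3 of bar 8 is beat (8−1)×4 + 3 = 31 overall.
Running totals: Ebmaj7 ends at 3, Dm7 ends at 7, Fdim ends at 11, Ebdim ends at 16, C ends at 23, A6 ends at 24, Gdim ends at 26, F#7 ends at 29, Badd9 ends at 35.
Beat 31 falls within Badd9.

Badd9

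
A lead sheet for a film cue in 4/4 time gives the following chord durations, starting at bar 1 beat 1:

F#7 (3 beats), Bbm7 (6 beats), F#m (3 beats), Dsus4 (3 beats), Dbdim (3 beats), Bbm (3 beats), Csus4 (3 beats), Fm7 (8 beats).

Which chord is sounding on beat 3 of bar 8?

Beat 3 of bar 8 is beat (8−1)×4 + 3 = 31 overall.
Running totals: F#7 ends at 3, Bbm7 ends at 9, F#m ends at 12, Dsus4 ends at 15, Dbdim ends at 18, Bbm ends at 21, Csus4 ends at 24, Fm7 ends at 32.
Beat 31 falls within Fm7.

Fm7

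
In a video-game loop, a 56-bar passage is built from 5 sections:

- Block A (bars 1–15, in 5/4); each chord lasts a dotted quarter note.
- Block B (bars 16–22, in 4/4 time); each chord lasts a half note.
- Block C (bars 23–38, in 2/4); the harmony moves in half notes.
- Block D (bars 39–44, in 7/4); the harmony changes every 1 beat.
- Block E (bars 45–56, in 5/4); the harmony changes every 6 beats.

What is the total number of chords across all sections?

132 chords

A: 15·5 = 75 beats, 75/1.5 = 50 chords.
B: 7·4 = 28 beats, 28/2 = 14 chords.
C: 16·2 = 32 beats, 32/2 = 16 chords.
D: 6·7 = 42 beats, 42/1 = 42 chords.
E: 12·5 = 60 beats, 60/6 = 10 chords.
Total: 50 + 14 + 16 + 42 + 10 = 132.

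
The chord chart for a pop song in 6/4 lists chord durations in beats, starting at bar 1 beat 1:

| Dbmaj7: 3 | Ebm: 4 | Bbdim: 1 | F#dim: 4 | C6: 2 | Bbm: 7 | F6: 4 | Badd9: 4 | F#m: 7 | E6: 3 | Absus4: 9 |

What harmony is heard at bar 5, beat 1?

F6

Beat 1 of bar 5 is beat (5−1)×6 + 1 = 25 overall.
Running totals: Dbmaj7 ends at 3, Ebm ends at 7, Bbdim ends at 8, F#dim ends at 12, C6 ends at 14, Bbm ends at 21, F6 ends at 25.
Beat 25 falls within F6.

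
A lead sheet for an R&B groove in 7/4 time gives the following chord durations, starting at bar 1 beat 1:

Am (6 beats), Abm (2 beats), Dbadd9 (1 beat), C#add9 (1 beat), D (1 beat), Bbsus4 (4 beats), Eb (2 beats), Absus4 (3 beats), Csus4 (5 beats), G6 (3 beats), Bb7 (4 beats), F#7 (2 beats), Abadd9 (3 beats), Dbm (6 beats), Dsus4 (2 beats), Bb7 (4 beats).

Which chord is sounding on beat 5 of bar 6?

Dbm

Beat 5 of bar 6 is beat (6−1)×7 + 5 = 40 overall.
Running totals: Am ends at 6, Abm ends at 8, Dbadd9 ends at 9, C#add9 ends at 10, D ends at 11, Bbsus4 ends at 15, Eb ends at 17, Absus4 ends at 20, Csus4 ends at 25, G6 ends at 28, Bb7 ends at 32, F#7 ends at 34, Abadd9 ends at 37, Dbm ends at 43.
Beat 40 falls within Dbm.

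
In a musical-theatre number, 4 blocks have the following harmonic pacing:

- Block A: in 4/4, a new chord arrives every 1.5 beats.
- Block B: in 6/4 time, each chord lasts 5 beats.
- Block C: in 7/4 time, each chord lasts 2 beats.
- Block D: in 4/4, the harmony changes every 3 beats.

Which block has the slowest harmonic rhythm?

Block B

A: each chord is 1.5 beats in 4/4, so 8/3 per bar.
B: each chord is 5 beats in 6/4, so 1.2 per bar.
C: each chord is 2 beats in 7/4, so 3.5 per bar.
D: each chord is 3 beats in 4/4, so 4/3 per bar.
Slowest is B at 1.2 chords/bar.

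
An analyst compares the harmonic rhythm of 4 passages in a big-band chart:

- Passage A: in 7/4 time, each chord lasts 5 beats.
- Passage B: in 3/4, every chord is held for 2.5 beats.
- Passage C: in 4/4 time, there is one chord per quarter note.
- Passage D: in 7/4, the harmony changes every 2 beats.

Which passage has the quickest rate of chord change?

A: 7/5 = 1.4 chords/bar.
B: 3/2.5 = 1.2 chords/bar.
C: 4/1 = 4 chords/bar.
D: 7/2 = 3.5 chords/bar.
Fastest is C at 4 chords/bar.

Passage C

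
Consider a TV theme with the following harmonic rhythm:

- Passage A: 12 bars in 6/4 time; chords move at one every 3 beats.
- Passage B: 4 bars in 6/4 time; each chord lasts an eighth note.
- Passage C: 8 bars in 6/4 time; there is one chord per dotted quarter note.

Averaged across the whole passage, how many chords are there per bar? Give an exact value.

A: 12 bars of 6 beats is 72 beats; at 3 beats each that's 24 chords.
B: 4 bars of 6 beats is 24 beats; at 0.5 beats each that's 48 chords.
C: 8 bars of 6 beats is 48 beats; at 1.5 beats each that's 32 chords.
Overall: 104 chords over 24 bars → 104/24 = 13/3 chords per bar.

13/3 chords per bar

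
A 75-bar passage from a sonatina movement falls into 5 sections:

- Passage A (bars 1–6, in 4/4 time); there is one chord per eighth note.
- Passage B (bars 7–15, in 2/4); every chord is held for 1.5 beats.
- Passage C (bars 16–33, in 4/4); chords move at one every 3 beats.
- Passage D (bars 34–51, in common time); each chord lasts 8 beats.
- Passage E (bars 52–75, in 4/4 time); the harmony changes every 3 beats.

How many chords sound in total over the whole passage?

A has 24 beats and chords last 0.5 each, so 48 chords.
B has 18 beats and chords last 1.5 each, so 12 chords.
C has 72 beats and chords last 3 each, so 24 chords.
D has 72 beats and chords last 8 each, so 9 chords.
E has 96 beats and chords last 3 each, so 32 chords.
Total: 48 + 12 + 24 + 9 + 32 = 125.

125 chords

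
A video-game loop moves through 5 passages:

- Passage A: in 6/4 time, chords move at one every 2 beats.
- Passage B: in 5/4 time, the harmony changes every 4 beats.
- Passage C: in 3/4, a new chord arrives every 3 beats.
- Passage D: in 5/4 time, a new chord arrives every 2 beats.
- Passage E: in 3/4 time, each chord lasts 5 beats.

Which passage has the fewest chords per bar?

Passage E

A: each chord is 2 beats in 6/4, so 3 per bar.
B: each chord is 4 beats in 5/4, so 1.25 per bar.
C: each chord is 3 beats in 3/4, so 1 per bar.
D: each chord is 2 beats in 5/4, so 2.5 per bar.
E: each chord is 5 beats in 3/4, so 0.6 per bar.
Slowest is E at 0.6 chords/bar.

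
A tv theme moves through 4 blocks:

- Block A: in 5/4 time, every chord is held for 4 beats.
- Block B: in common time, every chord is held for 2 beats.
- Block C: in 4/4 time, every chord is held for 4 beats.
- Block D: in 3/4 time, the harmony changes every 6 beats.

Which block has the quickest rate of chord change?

A: 5 beats/bar ÷ 4 beats/chord = 1.25 chords/bar.
B: 4 beats/bar ÷ 2 beats/chord = 2 chords/bar.
C: 4 beats/bar ÷ 4 beats/chord = 1 chord/bar.
D: 3 beats/bar ÷ 6 beats/chord = 0.5 chords/bar.
Fastest is B at 2 chords/bar.

Block B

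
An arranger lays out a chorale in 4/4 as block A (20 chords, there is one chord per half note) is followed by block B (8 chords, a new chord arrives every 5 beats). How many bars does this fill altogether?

20 bars

A: 20 × 2 = 40 beats = 10 bars.
B: 8 × 5 = 40 beats = 10 bars.
Total: 10 + 10 = 20 bars.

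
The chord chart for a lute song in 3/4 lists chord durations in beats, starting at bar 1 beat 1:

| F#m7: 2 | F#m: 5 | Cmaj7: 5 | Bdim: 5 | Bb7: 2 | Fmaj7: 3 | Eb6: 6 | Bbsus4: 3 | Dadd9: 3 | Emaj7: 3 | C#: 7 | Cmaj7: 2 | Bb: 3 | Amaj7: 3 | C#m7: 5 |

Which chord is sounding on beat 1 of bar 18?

Amaj7

Beat 1 of bar 18 is beat (18−1)×3 + 1 = 52 overall.
Running totals: F#m7 ends at 2, F#m ends at 7, Cmaj7 ends at 12, Bdim ends at 17, Bb7 ends at 19, Fmaj7 ends at 22, Eb6 ends at 28, Bbsus4 ends at 31, Dadd9 ends at 34, Emaj7 ends at 37, C# ends at 44, Cmaj7 ends at 46, Bb ends at 49, Amaj7 ends at 52.
Beat 52 falls within Amaj7.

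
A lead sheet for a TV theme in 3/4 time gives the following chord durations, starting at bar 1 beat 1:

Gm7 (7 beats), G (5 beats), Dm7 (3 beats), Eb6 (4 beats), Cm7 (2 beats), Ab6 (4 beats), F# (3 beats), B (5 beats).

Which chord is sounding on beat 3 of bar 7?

Cm7

Beat 3 of bar 7 is beat (7−1)×3 + 3 = 21 overall.
Running totals: Gm7 ends at 7, G ends at 12, Dm7 ends at 15, Eb6 ends at 19, Cm7 ends at 21.
Beat 21 falls within Cm7.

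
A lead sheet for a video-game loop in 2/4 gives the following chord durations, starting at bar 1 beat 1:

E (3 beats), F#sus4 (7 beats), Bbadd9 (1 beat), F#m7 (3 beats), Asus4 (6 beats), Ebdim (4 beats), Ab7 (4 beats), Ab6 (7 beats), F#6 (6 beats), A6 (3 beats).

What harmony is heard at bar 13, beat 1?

Ab7

Beat 1 of bar 13 is beat (13−1)×2 + 1 = 25 overall.
Running totals: E ends at 3, F#sus4 ends at 10, Bbadd9 ends at 11, F#m7 ends at 14, Asus4 ends at 20, Ebdim ends at 24, Ab7 ends at 28.
Beat 25 falls within Ab7.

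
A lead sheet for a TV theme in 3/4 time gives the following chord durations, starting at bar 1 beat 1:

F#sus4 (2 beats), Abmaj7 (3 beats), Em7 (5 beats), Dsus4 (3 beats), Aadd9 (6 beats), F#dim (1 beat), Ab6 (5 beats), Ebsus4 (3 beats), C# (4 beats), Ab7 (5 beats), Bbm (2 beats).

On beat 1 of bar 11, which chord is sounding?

C#

Beat 1 of bar 11 is beat (11−1)×3 + 1 = 31 overall.
Running totals: F#sus4 ends at 2, Abmaj7 ends at 5, Em7 ends at 10, Dsus4 ends at 13, Aadd9 ends at 19, F#dim ends at 20, Ab6 ends at 25, Ebsus4 ends at 28, C# ends at 32.
Beat 31 falls within C#.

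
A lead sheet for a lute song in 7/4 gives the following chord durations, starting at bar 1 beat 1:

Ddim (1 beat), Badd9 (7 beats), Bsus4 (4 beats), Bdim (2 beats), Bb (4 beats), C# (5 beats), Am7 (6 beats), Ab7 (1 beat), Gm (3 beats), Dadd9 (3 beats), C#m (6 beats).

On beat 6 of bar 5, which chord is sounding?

Dadd9

Beat 6 of bar 5 is beat (5−1)×7 + 6 = 34 overall.
Running totals: Ddim ends at 1, Badd9 ends at 8, Bsus4 ends at 12, Bdim ends at 14, Bb ends at 18, C# ends at 23, Am7 ends at 29, Ab7 ends at 30, Gm ends at 33, Dadd9 ends at 36.
Beat 34 falls within Dadd9.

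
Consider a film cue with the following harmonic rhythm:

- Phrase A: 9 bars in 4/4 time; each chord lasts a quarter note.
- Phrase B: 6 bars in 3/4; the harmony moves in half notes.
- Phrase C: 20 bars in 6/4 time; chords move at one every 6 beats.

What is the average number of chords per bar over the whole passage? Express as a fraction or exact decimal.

A: 9 bars of 4 beats is 36 beats; at 1 beat each that's 36 chords.
B: 6 bars of 3 beats is 18 beats; at 2 beats each that's 9 chords.
C: 20 bars of 6 beats is 120 beats; at 6 beats each that's 20 chords.
Overall: 65 chords over 35 bars → 65/35 = 13/7 chords per bar.

13/7 chords per bar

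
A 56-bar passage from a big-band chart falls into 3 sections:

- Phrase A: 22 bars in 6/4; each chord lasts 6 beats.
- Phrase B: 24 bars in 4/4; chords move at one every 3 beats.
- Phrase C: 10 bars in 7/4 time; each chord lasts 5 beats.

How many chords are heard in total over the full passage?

A: 22 bars × 6 beats = 132 beats; 6 beats/chord → 22 chords.
B: 24 bars × 4 beats = 96 beats; 3 beats/chord → 32 chords.
C: 10 bars × 7 beats = 70 beats; 5 beats/chord → 14 chords.
Total: 22 + 32 + 14 = 68.

68 chords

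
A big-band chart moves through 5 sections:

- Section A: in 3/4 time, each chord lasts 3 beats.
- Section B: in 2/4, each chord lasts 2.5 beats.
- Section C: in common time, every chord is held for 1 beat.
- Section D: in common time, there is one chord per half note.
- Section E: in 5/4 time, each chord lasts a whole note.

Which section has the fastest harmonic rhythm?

Section C

A: each chord is 3 beats in 3/4, so 1 per bar.
B: each chord is 2.5 beats in 2/4, so 0.8 per bar.
C: each chord is 1 beat in 4/4, so 4 per bar.
D: each chord is 2 beats in 4/4, so 2 per bar.
E: each chord is 4 beats in 5/4, so 1.25 per bar.
Fastest is C at 4 chords/bar.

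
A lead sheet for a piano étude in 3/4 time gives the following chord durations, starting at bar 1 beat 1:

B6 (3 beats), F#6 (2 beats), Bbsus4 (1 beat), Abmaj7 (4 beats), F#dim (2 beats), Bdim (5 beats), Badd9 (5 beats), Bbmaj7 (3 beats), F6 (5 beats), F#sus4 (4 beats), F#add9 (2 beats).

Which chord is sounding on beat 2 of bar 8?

Bbmaj7

Beat 2 of bar 8 is beat (8−1)×3 + 2 = 23 overall.
Running totals: B6 ends at 3, F#6 ends at 5, Bbsus4 ends at 6, Abmaj7 ends at 10, F#dim ends at 12, Bdim ends at 17, Badd9 ends at 22, Bbmaj7 ends at 25.
Beat 23 falls within Bbmaj7.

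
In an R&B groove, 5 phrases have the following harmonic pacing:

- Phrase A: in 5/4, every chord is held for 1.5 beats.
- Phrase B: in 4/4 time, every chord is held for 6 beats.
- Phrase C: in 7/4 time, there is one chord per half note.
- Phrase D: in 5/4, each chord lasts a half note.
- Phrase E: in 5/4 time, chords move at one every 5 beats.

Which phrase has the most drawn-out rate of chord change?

A: 5 beats/bar ÷ 1.5 beats/chord = 10/3 chords/bar.
B: 4 beats/bar ÷ 6 beats/chord = 2/3 chords/bar.
C: 7 beats/bar ÷ 2 beats/chord = 3.5 chords/bar.
D: 5 beats/bar ÷ 2 beats/chord = 2.5 chords/bar.
E: 5 beats/bar ÷ 5 beats/chord = 1 chord/bar.
Slowest is B at 2/3 chords/bar.

Phrase B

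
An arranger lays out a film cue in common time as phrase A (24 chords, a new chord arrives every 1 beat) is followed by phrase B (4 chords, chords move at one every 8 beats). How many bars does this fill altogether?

A: 24 × 1 = 24 beats = 6 bars.
B: 4 × 8 = 32 beats = 8 bars.
Total: 6 + 8 = 14 bars.

14 bars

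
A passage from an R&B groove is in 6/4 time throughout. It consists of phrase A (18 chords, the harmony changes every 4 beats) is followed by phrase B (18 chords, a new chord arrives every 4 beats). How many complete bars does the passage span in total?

A: 18 × 4 = 72 beats = 12 bars.
B: 18 × 4 = 72 beats = 12 bars.
Total: 12 + 12 = 24 bars.

24 bars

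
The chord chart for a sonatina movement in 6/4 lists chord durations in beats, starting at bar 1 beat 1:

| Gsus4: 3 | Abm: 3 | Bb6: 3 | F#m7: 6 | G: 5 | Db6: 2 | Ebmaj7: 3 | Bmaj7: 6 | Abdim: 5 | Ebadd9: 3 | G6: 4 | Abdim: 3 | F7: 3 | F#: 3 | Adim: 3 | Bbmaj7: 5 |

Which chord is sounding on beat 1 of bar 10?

Beat 1 of bar 10 is beat (10−1)×6 + 1 = 55 overall.
Running totals: Gsus4 ends at 3, Abm ends at 6, Bb6 ends at 9, F#m7 ends at 15, G ends at 20, Db6 ends at 22, Ebmaj7 ends at 25, Bmaj7 ends at 31, Abdim ends at 36, Ebadd9 ends at 39, G6 ends at 43, Abdim ends at 46, F7 ends at 49, F# ends at 52, Adim ends at 55.
Beat 55 falls within Adim.

Adim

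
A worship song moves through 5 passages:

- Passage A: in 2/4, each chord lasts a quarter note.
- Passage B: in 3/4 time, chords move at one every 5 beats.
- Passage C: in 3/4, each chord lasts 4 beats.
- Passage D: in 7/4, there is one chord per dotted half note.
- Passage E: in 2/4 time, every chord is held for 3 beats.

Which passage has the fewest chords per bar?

Passage B

A: 2 beats/bar ÷ 1 beat/chord = 2 chords/bar.
B: 3 beats/bar ÷ 5 beats/chord = 0.6 chords/bar.
C: 3 beats/bar ÷ 4 beats/chord = 0.75 chords/bar.
D: 7 beats/bar ÷ 3 beats/chord = 7/3 chords/bar.
E: 2 beats/bar ÷ 3 beats/chord = 2/3 chords/bar.
Slowest is B at 0.6 chords/bar.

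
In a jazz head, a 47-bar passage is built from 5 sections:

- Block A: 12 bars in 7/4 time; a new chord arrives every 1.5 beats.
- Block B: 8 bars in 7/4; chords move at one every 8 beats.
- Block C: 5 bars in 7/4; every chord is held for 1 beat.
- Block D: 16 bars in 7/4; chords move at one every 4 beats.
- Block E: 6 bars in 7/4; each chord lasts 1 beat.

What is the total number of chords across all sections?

A: 12 bars × 7 beats = 84 beats; 1.5 beats/chord → 56 chords.
B: 8 bars × 7 beats = 56 beats; 8 beats/chord → 7 chords.
C: 5 bars × 7 beats = 35 beats; 1 beat/chord → 35 chords.
D: 16 bars × 7 beats = 112 beats; 4 beats/chord → 28 chords.
E: 6 bars × 7 beats = 42 beats; 1 beat/chord → 42 chords.
Total: 56 + 7 + 35 + 28 + 42 = 168.

168 chords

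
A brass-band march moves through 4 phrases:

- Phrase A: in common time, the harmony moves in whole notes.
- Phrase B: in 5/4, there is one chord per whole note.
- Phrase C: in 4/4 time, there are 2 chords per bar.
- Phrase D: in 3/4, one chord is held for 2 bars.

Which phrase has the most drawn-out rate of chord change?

A: 4 beats/bar ÷ 4 beats/chord = 1 chord/bar.
B: 5 beats/bar ÷ 4 beats/chord = 1.25 chords/bar.
C: 4 beats/bar ÷ 2 beats/chord = 2 chords/bar.
D: 3 beats/bar ÷ 6 beats/chord = 0.5 chords/bar.
Slowest is D at 0.5 chords/bar.

Phrase D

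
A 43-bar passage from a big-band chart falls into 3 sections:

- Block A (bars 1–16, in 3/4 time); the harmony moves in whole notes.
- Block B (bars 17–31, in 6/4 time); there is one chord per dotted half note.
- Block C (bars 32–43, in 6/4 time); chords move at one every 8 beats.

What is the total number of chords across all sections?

A: 16·3 = 48 beats, 48/4 = 12 chords.
B: 15·6 = 90 beats, 90/3 = 30 chords.
C: 12·6 = 72 beats, 72/8 = 9 chords.
Total: 12 + 30 + 9 = 51.

51 chords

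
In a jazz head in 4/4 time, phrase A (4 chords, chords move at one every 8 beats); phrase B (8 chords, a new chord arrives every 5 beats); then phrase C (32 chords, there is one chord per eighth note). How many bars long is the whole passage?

A: 4 × 8 = 32 beats = 8 bars.
B: 8 × 5 = 40 beats = 10 bars.
C: 32 × 0.5 = 16 beats = 4 bars.
Total: 8 + 10 + 4 = 22 bars.

22 bars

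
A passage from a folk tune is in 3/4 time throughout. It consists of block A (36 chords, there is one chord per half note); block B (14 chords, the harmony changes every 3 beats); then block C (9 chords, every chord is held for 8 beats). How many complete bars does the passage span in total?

62 bars

A: 36 × 2 = 72 beats = 24 bars.
B: 14 × 3 = 42 beats = 14 bars.
C: 9 × 8 = 72 beats = 24 bars.
Total: 24 + 14 + 24 = 62 bars.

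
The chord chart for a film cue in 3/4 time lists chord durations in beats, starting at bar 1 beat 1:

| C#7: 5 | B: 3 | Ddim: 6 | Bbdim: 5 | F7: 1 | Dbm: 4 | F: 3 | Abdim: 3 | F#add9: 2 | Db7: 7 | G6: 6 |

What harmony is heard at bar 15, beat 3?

G6

Beat 3 of bar 15 is beat (15−1)×3 + 3 = 45 overall.
Running totals: C#7 ends at 5, B ends at 8, Ddim ends at 14, Bbdim ends at 19, F7 ends at 20, Dbm ends at 24, F ends at 27, Abdim ends at 30, F#add9 ends at 32, Db7 ends at 39, G6 ends at 45.
Beat 45 falls within G6.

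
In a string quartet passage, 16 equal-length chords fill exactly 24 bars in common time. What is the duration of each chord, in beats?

24 bars × 4 beats/bar = 96 beats total.
96 beats ÷ 16 chords = 6 beats per chord.

6 beats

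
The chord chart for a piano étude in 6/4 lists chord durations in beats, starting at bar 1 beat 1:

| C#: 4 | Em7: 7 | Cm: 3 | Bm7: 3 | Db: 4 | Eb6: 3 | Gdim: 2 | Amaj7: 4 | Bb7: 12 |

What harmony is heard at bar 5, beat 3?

Beat 3 of bar 5 is beat (5−1)×6 + 3 = 27 overall.
Running totals: C# ends at 4, Em7 ends at 11, Cm ends at 14, Bm7 ends at 17, Db ends at 21, Eb6 ends at 24, Gdim ends at 26, Amaj7 ends at 30.
Beat 27 falls within Amaj7.

Amaj7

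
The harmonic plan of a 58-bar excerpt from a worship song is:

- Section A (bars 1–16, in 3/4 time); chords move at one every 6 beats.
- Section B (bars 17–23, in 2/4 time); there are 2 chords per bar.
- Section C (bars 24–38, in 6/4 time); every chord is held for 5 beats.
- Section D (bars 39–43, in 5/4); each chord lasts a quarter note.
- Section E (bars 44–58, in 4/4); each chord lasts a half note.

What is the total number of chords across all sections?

95 chords

A: 16·3 = 48 beats, 48/6 = 8 chords.
B: 7·2 = 14 beats, 14/1 = 14 chords.
C: 15·6 = 90 beats, 90/5 = 18 chords.
D: 5·5 = 25 beats, 25/1 = 25 chords.
E: 15·4 = 60 beats, 60/2 = 30 chords.
Total: 8 + 14 + 18 + 25 + 30 = 95.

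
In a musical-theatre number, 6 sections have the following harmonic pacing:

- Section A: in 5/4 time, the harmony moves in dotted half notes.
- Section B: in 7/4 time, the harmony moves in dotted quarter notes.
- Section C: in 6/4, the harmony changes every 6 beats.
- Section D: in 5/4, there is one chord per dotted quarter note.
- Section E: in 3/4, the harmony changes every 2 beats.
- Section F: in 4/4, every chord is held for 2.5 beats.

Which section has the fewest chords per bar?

A: 5 beats/bar ÷ 3 beats/chord = 5/3 chords/bar.
B: 7 beats/bar ÷ 1.5 beats/chord = 14/3 chords/bar.
C: 6 beats/bar ÷ 6 beats/chord = 1 chord/bar.
D: 5 beats/bar ÷ 1.5 beats/chord = 10/3 chords/bar.
E: 3 beats/bar ÷ 2 beats/chord = 1.5 chords/bar.
F: 4 beats/bar ÷ 2.5 beats/chord = 1.6 chords/bar.
Slowest is C at 1 chords/bar.

Section C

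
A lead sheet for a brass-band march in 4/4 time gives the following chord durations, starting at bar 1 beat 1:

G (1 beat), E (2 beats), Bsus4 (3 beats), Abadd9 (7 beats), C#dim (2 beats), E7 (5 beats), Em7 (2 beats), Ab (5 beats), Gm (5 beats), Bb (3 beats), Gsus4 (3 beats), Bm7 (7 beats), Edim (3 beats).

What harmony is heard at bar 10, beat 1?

Gsus4

Beat 1 of bar 10 is beat (10−1)×4 + 1 = 37 overall.
Running totals: G ends at 1, E ends at 3, Bsus4 ends at 6, Abadd9 ends at 13, C#dim ends at 15, E7 ends at 20, Em7 ends at 22, Ab ends at 27, Gm ends at 32, Bb ends at 35, Gsus4 ends at 38.
Beat 37 falls within Gsus4.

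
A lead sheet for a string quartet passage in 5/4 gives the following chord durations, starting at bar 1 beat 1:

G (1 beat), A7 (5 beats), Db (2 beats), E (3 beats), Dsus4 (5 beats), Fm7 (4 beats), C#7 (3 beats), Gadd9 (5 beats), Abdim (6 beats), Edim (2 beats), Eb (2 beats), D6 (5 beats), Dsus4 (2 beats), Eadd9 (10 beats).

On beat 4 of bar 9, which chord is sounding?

Dsus4

Beat 4 of bar 9 is beat (9−1)×5 + 4 = 44 overall.
Running totals: G ends at 1, A7 ends at 6, Db ends at 8, E ends at 11, Dsus4 ends at 16, Fm7 ends at 20, C#7 ends at 23, Gadd9 ends at 28, Abdim ends at 34, Edim ends at 36, Eb ends at 38, D6 ends at 43, Dsus4 ends at 45.
Beat 44 falls within Dsus4.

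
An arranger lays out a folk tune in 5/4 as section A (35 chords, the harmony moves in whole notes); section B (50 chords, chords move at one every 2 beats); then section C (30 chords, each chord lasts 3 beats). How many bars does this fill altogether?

A: 35 × 4 = 140 beats = 28 bars.
B: 50 × 2 = 100 beats = 20 bars.
C: 30 × 3 = 90 beats = 18 bars.
Total: 28 + 20 + 18 = 66 bars.

66 bars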